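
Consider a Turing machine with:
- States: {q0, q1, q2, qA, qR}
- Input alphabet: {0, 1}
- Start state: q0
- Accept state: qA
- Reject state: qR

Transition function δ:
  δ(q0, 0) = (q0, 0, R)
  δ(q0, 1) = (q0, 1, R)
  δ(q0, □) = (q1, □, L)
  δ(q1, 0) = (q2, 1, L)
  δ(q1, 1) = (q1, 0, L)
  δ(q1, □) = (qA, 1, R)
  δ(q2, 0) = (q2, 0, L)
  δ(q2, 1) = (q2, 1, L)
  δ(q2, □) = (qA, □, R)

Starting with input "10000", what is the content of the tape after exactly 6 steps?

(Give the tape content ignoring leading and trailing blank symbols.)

Execution trace:
Initial: [q0]10000
Step 1: δ(q0, 1) = (q0, 1, R) → 1[q0]0000
Step 2: δ(q0, 0) = (q0, 0, R) → 10[q0]000
Step 3: δ(q0, 0) = (q0, 0, R) → 100[q0]00
Step 4: δ(q0, 0) = (q0, 0, R) → 1000[q0]0
Step 5: δ(q0, 0) = (q0, 0, R) → 10000[q0]□
Step 6: δ(q0, □) = (q1, □, L) → 1000[q1]0□

After 6 steps, the tape (ignoring leading/trailing blanks) is: 10000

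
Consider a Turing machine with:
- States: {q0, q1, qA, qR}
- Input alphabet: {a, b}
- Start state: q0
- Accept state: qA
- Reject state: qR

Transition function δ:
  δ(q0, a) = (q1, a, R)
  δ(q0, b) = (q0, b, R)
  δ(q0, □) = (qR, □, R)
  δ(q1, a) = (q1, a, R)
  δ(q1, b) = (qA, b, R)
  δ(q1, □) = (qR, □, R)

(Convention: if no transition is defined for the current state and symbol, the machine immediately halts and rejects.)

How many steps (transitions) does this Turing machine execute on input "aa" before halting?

Execution trace:
Initial: [q0]aa
Step 1: δ(q0, a) = (q1, a, R) → a[q1]a
Step 2: δ(q1, a) = (q1, a, R) → aa[q1]□
Step 3: δ(q1, □) = (qR, □, R) → aa□[qR]□

The machine reaches the reject state qR and halts.

The machine executed 3 steps before halting.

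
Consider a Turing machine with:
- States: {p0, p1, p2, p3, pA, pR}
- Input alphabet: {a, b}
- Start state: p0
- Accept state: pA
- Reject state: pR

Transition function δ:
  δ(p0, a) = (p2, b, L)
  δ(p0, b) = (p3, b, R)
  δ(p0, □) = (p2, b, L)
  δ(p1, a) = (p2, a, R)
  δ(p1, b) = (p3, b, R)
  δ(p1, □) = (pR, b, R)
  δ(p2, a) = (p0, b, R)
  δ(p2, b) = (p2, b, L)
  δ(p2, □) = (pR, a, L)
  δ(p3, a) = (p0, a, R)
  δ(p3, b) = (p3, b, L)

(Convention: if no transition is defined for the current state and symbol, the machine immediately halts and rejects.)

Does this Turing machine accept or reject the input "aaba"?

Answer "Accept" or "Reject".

Execution trace:
Initial: [p0]aaba
Step 1: δ(p0, a) = (p2, b, L) → [p2]□baba
Step 2: δ(p2, □) = (pR, a, L) → [pR]□ababa

The machine reaches the reject state pR and halts.

Answer: Reject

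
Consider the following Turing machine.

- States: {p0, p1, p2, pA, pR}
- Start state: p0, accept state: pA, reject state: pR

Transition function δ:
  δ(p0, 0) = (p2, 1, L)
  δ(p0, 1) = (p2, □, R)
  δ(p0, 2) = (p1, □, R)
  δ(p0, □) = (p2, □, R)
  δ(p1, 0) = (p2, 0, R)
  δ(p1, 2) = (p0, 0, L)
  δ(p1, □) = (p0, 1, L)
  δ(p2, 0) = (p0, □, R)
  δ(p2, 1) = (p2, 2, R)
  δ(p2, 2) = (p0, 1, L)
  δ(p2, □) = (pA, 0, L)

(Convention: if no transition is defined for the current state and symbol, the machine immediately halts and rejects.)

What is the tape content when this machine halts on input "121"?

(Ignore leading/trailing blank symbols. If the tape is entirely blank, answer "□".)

Execution trace:
Initial: [p0]121
Step 1: δ(p0, 1) = (p2, □, R) → □[p2]21
Step 2: δ(p2, 2) = (p0, 1, L) → [p0]□11
Step 3: δ(p0, □) = (p2, □, R) → □[p2]11
Step 4: δ(p2, 1) = (p2, 2, R) → □2[p2]1
Step 5: δ(p2, 1) = (p2, 2, R) → □22[p2]□
Step 6: δ(p2, □) = (pA, 0, L) → □2[pA]20

The machine reaches the accept state pA and halts.

Final tape (ignoring leading/trailing blanks): 220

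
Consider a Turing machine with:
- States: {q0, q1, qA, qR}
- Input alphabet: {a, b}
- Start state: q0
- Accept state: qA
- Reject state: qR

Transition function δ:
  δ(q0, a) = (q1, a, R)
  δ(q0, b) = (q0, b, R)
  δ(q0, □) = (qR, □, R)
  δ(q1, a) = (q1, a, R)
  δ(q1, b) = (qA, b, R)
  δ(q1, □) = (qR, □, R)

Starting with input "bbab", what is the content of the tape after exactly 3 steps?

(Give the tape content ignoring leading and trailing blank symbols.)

Execution trace:
Initial: [q0]bbab
Step 1: δ(q0, b) = (q0, b, R) → b[q0]bab
Step 2: δ(q0, b) = (q0, b, R) → bb[q0]ab
Step 3: δ(q0, a) = (q1, a, R) → bba[q1]b

After 3 steps, the tape (ignoring leading/trailing blanks) is: bbab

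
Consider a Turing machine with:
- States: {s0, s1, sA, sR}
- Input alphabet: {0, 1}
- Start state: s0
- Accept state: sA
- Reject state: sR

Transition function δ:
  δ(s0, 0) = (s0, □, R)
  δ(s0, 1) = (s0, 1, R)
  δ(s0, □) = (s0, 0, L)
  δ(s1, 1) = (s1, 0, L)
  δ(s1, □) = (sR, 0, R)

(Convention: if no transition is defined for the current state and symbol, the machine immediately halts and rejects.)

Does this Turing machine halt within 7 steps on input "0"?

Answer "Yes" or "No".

Execution trace:
Initial: [s0]0
Step 1: δ(s0, 0) = (s0, □, R) → □[s0]□
Step 2: δ(s0, □) = (s0, 0, L) → [s0]□0
Step 3: δ(s0, □) = (s0, 0, L) → [s0]□00
Step 4: δ(s0, □) = (s0, 0, L) → [s0]□000
Step 5: δ(s0, □) = (s0, 0, L) → [s0]□0000
Step 6: δ(s0, □) = (s0, 0, L) → [s0]□00000
Step 7: δ(s0, □) = (s0, 0, L) → [s0]□000000

The machine has not reached a halting state after 7 steps.
The machine did not halt within the 7-step bound.

Answer: No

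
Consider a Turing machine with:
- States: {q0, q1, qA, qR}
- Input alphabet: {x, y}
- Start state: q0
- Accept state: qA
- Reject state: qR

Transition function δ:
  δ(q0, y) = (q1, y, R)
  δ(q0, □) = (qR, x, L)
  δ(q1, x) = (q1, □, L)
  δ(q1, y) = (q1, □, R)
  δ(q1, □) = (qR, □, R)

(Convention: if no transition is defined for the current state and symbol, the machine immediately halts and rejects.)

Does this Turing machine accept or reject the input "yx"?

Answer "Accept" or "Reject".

Execution trace:
Initial: [q0]yx
Step 1: δ(q0, y) = (q1, y, R) → y[q1]x
Step 2: δ(q1, x) = (q1, □, L) → [q1]y□
Step 3: δ(q1, y) = (q1, □, R) → □[q1]□
Step 4: δ(q1, □) = (qR, □, R) → □□[qR]□

The machine reaches the reject state qR and halts.

Answer: Reject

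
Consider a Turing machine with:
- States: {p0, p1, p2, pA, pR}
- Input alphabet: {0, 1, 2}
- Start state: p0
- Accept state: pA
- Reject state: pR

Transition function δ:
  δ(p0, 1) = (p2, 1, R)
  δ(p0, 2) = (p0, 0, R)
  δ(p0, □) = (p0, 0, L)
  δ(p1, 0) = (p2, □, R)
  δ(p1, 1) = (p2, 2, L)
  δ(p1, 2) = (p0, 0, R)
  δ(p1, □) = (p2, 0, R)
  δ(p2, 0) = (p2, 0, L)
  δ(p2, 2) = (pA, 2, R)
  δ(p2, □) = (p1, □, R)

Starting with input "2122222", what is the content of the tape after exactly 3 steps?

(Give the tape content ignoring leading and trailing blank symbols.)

Execution trace:
Initial: [p0]2122222
Step 1: δ(p0, 2) = (p0, 0, R) → 0[p0]122222
Step 2: δ(p0, 1) = (p2, 1, R) → 01[p2]22222
Step 3: δ(p2, 2) = (pA, 2, R) → 012[pA]2222

The machine reaches the accept state pA and halts.

After 3 steps, the tape (ignoring leading/trailing blanks) is: 0122222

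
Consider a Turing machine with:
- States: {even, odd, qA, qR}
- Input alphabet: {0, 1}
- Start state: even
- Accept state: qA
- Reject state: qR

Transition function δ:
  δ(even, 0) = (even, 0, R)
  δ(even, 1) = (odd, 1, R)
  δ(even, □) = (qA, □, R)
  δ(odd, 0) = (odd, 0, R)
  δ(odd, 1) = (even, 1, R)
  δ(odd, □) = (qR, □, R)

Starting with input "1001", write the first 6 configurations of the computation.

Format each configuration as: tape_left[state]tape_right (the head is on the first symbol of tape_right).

Transitions applied:
Step 1: δ(even, 1) = (odd, 1, R)
Step 2: δ(odd, 0) = (odd, 0, R)
Step 3: δ(odd, 0) = (odd, 0, R)
Step 4: δ(odd, 1) = (even, 1, R)
Step 5: δ(even, □) = (qA, □, R)

The first 6 configurations are:
[even]1001 ⊢ 1[odd]001 ⊢ 10[odd]01 ⊢ 100[odd]1 ⊢ 1001[even]□ ⊢ 1001□[qA]□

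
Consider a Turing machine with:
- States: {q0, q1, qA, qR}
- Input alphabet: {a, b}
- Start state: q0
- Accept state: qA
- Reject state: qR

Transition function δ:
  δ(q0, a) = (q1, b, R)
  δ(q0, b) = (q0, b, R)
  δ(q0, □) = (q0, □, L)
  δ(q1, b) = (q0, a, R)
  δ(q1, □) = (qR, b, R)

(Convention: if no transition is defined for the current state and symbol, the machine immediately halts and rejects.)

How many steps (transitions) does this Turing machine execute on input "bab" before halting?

Execution trace:
Initial: [q0]bab
Step 1: δ(q0, b) = (q0, b, R) → b[q0]ab
Step 2: δ(q0, a) = (q1, b, R) → bb[q1]b
Step 3: δ(q1, b) = (q0, a, R) → bba[q0]□
Step 4: δ(q0, □) = (q0, □, L) → bb[q0]a□
Step 5: δ(q0, a) = (q1, b, R) → bbb[q1]□
Step 6: δ(q1, □) = (qR, b, R) → bbbb[qR]□

The machine reaches the reject state qR and halts.

The machine executed 6 steps before halting.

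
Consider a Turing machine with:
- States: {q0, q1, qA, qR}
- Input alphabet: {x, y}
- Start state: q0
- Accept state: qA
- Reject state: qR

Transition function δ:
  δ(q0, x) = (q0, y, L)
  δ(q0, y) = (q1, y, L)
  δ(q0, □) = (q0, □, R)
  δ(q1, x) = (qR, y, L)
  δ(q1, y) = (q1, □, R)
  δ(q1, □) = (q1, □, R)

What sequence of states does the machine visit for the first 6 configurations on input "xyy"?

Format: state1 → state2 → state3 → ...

Execution trace:
Initial: [q0]xyy
Step 1: δ(q0, x) = (q0, y, L) → [q0]□yyy
Step 2: δ(q0, □) = (q0, □, R) → □[q0]yyy
Step 3: δ(q0, y) = (q1, y, L) → [q1]□yyy
Step 4: δ(q1, □) = (q1, □, R) → □[q1]yyy
Step 5: δ(q1, y) = (q1, □, R) → □□[q1]yy

State sequence: q0 → q0 → q0 → q1 → q1 → q1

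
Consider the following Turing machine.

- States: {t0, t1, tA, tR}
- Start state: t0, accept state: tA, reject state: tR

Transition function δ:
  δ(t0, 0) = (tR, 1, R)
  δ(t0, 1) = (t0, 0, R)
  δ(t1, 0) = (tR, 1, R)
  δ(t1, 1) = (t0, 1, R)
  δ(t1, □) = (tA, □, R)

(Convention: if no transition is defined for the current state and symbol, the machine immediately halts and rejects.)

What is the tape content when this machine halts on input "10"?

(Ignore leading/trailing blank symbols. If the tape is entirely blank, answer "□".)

Execution trace:
Initial: [t0]10
Step 1: δ(t0, 1) = (t0, 0, R) → 0[t0]0
Step 2: δ(t0, 0) = (tR, 1, R) → 01[tR]□

The machine reaches the reject state tR and halts.

Final tape (ignoring leading/trailing blanks): 01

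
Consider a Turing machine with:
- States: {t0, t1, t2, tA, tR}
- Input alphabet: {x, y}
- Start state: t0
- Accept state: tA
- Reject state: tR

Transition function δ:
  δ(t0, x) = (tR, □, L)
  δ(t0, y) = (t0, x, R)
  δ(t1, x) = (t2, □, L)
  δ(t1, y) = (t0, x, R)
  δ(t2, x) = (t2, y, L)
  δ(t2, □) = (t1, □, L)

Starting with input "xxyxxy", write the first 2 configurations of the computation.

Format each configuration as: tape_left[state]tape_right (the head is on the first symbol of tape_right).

Transitions applied:
Step 1: δ(t0, x) = (tR, □, L)

The first 2 configurations are:
[t0]xxyxxy ⊢ [tR]□□xyxxy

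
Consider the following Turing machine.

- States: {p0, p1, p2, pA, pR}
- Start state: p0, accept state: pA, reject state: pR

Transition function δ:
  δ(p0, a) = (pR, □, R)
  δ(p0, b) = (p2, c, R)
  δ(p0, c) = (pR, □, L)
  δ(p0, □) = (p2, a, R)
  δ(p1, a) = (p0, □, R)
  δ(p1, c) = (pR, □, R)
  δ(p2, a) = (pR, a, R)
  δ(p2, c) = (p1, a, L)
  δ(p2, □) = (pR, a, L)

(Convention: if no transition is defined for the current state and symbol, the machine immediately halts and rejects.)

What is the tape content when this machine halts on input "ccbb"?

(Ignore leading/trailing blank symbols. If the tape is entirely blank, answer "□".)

Execution trace:
Initial: [p0]ccbb
Step 1: δ(p0, c) = (pR, □, L) → [pR]□□cbb

The machine reaches the reject state pR and halts.

Final tape (ignoring leading/trailing blanks): cbb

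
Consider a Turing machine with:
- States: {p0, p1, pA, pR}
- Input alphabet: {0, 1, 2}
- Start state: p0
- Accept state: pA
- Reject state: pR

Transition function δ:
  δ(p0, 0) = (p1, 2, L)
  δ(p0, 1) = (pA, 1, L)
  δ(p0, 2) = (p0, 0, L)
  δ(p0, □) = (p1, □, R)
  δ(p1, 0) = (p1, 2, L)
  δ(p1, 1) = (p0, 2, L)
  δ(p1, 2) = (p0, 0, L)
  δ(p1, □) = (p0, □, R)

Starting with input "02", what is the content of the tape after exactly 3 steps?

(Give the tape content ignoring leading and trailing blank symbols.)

Execution trace:
Initial: [p0]02
Step 1: δ(p0, 0) = (p1, 2, L) → [p1]□22
Step 2: δ(p1, □) = (p0, □, R) → □[p0]22
Step 3: δ(p0, 2) = (p0, 0, L) → [p0]□02

After 3 steps, the tape (ignoring leading/trailing blanks) is: 02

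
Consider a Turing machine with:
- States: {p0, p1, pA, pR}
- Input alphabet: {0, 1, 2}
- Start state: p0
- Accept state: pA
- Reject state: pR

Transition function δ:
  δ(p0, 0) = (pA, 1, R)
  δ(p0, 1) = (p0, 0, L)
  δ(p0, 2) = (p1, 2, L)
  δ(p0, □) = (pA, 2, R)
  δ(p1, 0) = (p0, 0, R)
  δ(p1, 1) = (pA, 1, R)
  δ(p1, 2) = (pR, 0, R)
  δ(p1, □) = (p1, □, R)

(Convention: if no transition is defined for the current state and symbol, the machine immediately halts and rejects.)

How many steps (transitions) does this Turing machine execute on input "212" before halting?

Execution trace:
Initial: [p0]212
Step 1: δ(p0, 2) = (p1, 2, L) → [p1]□212
Step 2: δ(p1, □) = (p1, □, R) → □[p1]212
Step 3: δ(p1, 2) = (pR, 0, R) → □0[pR]12

The machine reaches the reject state pR and halts.

The machine executed 3 steps before halting.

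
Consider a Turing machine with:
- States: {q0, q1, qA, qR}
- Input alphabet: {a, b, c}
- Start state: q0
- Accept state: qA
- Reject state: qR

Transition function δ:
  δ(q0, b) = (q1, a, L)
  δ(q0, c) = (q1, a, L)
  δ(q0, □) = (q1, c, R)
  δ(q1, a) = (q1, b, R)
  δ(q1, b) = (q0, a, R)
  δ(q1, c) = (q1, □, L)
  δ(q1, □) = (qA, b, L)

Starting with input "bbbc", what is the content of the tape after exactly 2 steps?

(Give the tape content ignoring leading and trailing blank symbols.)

Execution trace:
Initial: [q0]bbbc
Step 1: δ(q0, b) = (q1, a, L) → [q1]□abbc
Step 2: δ(q1, □) = (qA, b, L) → [qA]□babbc

The machine reaches the accept state qA and halts.

After 2 steps, the tape (ignoring leading/trailing blanks) is: babbc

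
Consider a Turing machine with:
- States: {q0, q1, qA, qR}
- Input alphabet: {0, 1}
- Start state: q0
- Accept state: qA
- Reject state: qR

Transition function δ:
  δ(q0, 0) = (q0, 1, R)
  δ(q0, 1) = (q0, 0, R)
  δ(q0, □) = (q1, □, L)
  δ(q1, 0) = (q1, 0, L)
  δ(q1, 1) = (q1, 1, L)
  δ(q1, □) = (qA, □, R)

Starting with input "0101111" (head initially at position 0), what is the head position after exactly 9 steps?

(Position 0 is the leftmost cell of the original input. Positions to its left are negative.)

Execution trace (head position shown):
Step 0: [q0]0101111  (head at position 0)
Step 1: move right → 1[q0]101111  (head at position 1)
Step 2: move right → 10[q0]01111  (head at position 2)
Step 3: move right → 101[q0]1111  (head at position 3)
Step 4: move right → 1010[q0]111  (head at position 4)
Step 5: move right → 10100[q0]11  (head at position 5)
Step 6: move right → 101000[q0]1  (head at position 6)
Step 7: move right → 1010000[q0]□  (head at position 7)
Step 8: move left → 101000[q1]0□  (head at position 6)
Step 9: move left → 10100[q1]00□  (head at position 5)

After 9 steps, the head is at position 5.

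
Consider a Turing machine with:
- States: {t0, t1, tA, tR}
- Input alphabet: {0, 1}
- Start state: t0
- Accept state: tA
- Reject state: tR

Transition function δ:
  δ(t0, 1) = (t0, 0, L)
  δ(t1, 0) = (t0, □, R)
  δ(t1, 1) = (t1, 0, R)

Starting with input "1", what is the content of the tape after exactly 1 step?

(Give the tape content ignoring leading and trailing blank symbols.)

Execution trace:
Initial: [t0]1
Step 1: δ(t0, 1) = (t0, 0, L) → [t0]□0

No transition is defined for δ(t0, □). By convention the machine halts and rejects.

After 1 step, the tape (ignoring leading/trailing blanks) is: 0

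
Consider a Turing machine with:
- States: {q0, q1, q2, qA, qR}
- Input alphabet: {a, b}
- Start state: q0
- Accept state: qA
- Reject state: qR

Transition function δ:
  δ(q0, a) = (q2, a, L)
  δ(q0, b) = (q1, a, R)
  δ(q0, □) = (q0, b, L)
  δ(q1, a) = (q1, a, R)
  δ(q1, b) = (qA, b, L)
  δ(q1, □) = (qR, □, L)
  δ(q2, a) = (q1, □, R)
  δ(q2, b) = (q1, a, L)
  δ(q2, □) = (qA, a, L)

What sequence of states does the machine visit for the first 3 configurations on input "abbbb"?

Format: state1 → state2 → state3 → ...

Execution trace:
Initial: [q0]abbbb
Step 1: δ(q0, a) = (q2, a, L) → [q2]□abbbb
Step 2: δ(q2, □) = (qA, a, L) → [qA]□aabbbb

The machine reaches the accept state qA and halts.

State sequence: q0 → q2 → qA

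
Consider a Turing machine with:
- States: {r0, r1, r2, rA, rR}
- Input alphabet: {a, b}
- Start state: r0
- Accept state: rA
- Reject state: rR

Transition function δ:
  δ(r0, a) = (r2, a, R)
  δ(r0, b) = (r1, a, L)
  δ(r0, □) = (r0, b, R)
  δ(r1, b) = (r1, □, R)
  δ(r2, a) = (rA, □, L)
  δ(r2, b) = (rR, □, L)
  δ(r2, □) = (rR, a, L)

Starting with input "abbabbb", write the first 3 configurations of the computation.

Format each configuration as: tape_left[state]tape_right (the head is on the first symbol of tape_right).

Transitions applied:
Step 1: δ(r0, a) = (r2, a, R)
Step 2: δ(r2, b) = (rR, □, L)

The first 3 configurations are:
[r0]abbabbb ⊢ a[r2]bbabbb ⊢ [rR]a□babbb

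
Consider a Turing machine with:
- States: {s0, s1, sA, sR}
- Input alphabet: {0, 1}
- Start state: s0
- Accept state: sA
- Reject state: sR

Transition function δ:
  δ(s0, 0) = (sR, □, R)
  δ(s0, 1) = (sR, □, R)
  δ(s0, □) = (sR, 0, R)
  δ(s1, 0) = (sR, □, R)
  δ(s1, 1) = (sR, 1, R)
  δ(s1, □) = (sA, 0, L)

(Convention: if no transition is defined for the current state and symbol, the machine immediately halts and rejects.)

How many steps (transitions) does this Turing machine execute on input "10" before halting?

Execution trace:
Initial: [s0]10
Step 1: δ(s0, 1) = (sR, □, R) → □[sR]0

The machine reaches the reject state sR and halts.

The machine executed 1 step before halting.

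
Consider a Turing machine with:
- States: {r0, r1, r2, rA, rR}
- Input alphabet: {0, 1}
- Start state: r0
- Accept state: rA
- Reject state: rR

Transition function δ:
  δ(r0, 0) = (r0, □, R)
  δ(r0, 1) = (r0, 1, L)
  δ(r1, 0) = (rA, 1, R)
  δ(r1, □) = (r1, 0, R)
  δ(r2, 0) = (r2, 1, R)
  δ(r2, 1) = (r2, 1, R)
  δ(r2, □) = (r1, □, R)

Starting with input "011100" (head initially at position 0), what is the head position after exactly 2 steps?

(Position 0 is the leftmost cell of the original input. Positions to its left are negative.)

Execution trace (head position shown):
Step 0: [r0]011100  (head at position 0)
Step 1: move right → □[r0]11100  (head at position 1)
Step 2: move left → [r0]□11100  (head at position 0)

After 2 steps, the head is at position 0.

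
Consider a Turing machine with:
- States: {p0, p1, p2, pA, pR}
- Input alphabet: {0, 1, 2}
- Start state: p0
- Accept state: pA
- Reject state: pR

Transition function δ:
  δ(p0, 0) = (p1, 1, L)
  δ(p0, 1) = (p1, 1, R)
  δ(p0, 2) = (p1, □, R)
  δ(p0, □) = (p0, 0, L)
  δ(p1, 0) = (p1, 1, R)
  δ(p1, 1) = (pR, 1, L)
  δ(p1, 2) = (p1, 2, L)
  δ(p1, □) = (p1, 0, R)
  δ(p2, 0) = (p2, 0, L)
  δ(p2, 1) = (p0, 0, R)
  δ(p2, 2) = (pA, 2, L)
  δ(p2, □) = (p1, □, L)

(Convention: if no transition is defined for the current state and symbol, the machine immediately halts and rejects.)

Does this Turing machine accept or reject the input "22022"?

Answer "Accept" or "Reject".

Execution trace:
Initial: [p0]22022
Step 1: δ(p0, 2) = (p1, □, R) → □[p1]2022
Step 2: δ(p1, 2) = (p1, 2, L) → [p1]□2022
Step 3: δ(p1, □) = (p1, 0, R) → 0[p1]2022
Step 4: δ(p1, 2) = (p1, 2, L) → [p1]02022
Step 5: δ(p1, 0) = (p1, 1, R) → 1[p1]2022
Step 6: δ(p1, 2) = (p1, 2, L) → [p1]12022
Step 7: δ(p1, 1) = (pR, 1, L) → [pR]□12022

The machine reaches the reject state pR and halts.

Answer: Reject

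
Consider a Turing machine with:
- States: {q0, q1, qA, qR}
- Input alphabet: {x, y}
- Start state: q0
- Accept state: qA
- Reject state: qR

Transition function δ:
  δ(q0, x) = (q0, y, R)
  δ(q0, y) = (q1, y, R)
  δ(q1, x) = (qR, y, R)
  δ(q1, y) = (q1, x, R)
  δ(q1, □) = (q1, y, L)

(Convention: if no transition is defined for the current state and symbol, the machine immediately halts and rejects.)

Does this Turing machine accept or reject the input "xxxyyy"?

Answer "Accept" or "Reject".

Execution trace:
Initial: [q0]xxxyyy
Step 1: δ(q0, x) = (q0, y, R) → y[q0]xxyyy
Step 2: δ(q0, x) = (q0, y, R) → yy[q0]xyyy
Step 3: δ(q0, x) = (q0, y, R) → yyy[q0]yyy
Step 4: δ(q0, y) = (q1, y, R) → yyyy[q1]yy
Step 5: δ(q1, y) = (q1, x, R) → yyyyx[q1]y
Step 6: δ(q1, y) = (q1, x, R) → yyyyxx[q1]□
Step 7: δ(q1, □) = (q1, y, L) → yyyyx[q1]xy
Step 8: δ(q1, x) = (qR, y, R) → yyyyxy[qR]y

The machine reaches the reject state qR and halts.

Answer: Reject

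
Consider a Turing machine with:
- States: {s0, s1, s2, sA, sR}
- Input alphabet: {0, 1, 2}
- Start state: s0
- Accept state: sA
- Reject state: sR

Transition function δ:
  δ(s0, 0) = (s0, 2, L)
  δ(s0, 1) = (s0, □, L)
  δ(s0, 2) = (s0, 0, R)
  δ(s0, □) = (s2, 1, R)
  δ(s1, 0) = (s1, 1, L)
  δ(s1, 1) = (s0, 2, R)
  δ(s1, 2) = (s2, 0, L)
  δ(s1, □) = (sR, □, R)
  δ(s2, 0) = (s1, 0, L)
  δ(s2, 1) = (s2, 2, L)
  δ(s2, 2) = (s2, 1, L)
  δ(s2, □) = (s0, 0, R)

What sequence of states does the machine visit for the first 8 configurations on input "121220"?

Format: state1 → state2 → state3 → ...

Execution trace:
Initial: [s0]121220
Step 1: δ(s0, 1) = (s0, □, L) → [s0]□□21220
Step 2: δ(s0, □) = (s2, 1, R) → 1[s2]□21220
Step 3: δ(s2, □) = (s0, 0, R) → 10[s0]21220
Step 4: δ(s0, 2) = (s0, 0, R) → 100[s0]1220
Step 5: δ(s0, 1) = (s0, □, L) → 10[s0]0□220
Step 6: δ(s0, 0) = (s0, 2, L) → 1[s0]02□220
Step 7: δ(s0, 0) = (s0, 2, L) → [s0]122□220

State sequence: s0 → s0 → s2 → s0 → s0 → s0 → s0 → s0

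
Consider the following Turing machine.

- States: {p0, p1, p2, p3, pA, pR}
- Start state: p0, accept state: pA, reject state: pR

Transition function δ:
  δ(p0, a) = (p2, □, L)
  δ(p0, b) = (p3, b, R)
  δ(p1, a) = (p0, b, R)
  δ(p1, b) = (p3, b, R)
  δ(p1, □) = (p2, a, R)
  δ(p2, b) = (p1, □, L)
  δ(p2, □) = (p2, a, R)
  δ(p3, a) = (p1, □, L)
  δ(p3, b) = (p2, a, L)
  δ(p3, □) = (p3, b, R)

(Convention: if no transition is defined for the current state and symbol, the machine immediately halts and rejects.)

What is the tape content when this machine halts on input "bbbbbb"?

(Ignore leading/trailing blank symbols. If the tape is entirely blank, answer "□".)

Execution trace:
Initial: [p0]bbbbbb
Step 1: δ(p0, b) = (p3, b, R) → b[p3]bbbbb
Step 2: δ(p3, b) = (p2, a, L) → [p2]babbbb
Step 3: δ(p2, b) = (p1, □, L) → [p1]□□abbbb
Step 4: δ(p1, □) = (p2, a, R) → a[p2]□abbbb
Step 5: δ(p2, □) = (p2, a, R) → aa[p2]abbbb

No transition is defined for δ(p2, a). By convention the machine halts and rejects.

Final tape (ignoring leading/trailing blanks): aaabbbb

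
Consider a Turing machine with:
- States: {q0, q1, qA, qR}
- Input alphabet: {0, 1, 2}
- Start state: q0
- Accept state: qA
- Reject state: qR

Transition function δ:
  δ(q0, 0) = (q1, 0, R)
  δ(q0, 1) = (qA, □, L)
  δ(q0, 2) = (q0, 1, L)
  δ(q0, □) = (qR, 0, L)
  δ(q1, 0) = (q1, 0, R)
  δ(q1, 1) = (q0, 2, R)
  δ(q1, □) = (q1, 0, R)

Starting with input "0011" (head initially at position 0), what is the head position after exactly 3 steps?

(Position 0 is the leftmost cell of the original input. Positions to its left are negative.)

Execution trace (head position shown):
Step 0: [q0]0011  (head at position 0)
Step 1: move right → 0[q1]011  (head at position 1)
Step 2: move right → 00[q1]11  (head at position 2)
Step 3: move right → 002[q0]1  (head at position 3)

After 3 steps, the head is at position 3.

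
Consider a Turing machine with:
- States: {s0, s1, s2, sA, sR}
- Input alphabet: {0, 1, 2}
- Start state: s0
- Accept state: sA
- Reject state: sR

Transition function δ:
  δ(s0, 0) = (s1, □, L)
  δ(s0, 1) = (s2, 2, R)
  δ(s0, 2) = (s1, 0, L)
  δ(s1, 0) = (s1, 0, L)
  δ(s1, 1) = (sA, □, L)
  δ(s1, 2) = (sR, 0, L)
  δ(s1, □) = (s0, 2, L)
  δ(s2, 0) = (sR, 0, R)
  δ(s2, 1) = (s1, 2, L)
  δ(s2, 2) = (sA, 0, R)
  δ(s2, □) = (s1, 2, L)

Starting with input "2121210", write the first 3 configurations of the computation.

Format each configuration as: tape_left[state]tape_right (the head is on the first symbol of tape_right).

Transitions applied:
Step 1: δ(s0, 2) = (s1, 0, L)
Step 2: δ(s1, □) = (s0, 2, L)

The first 3 configurations are:
[s0]2121210 ⊢ [s1]□0121210 ⊢ [s0]□20121210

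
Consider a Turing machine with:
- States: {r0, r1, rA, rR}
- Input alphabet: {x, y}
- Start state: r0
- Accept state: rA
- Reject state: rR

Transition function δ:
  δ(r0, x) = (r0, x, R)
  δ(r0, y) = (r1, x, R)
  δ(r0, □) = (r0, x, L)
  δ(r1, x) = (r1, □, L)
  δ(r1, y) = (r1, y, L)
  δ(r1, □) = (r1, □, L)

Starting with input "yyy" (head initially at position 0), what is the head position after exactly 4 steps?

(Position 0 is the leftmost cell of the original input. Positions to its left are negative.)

Execution trace (head position shown):
Step 0: [r0]yyy  (head at position 0)
Step 1: move right → x[r1]yy  (head at position 1)
Step 2: move left → [r1]xyy  (head at position 0)
Step 3: move left → [r1]□□yy  (head at position -1)
Step 4: move left → [r1]□□□yy  (head at position -2)

After 4 steps, the head is at position -2.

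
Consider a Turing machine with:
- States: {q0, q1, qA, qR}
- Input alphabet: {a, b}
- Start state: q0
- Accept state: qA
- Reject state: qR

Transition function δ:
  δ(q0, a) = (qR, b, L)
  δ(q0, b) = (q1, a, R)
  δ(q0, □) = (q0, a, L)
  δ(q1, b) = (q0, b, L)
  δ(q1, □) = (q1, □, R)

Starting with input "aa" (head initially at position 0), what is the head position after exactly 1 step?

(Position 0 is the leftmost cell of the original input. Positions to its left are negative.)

Execution trace (head position shown):
Step 0: [q0]aa  (head at position 0)
Step 1: move left → [qR]□ba  (head at position -1)

After 1 step, the head is at position -1.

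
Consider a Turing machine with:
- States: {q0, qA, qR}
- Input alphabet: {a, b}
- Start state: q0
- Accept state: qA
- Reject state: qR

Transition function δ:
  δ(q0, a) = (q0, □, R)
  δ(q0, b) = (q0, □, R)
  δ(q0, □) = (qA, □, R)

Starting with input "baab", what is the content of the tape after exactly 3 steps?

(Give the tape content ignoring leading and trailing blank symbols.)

Execution trace:
Initial: [q0]baab
Step 1: δ(q0, b) = (q0, □, R) → □[q0]aab
Step 2: δ(q0, a) = (q0, □, R) → □□[q0]ab
Step 3: δ(q0, a) = (q0, □, R) → □□□[q0]b

After 3 steps, the tape (ignoring leading/trailing blanks) is: b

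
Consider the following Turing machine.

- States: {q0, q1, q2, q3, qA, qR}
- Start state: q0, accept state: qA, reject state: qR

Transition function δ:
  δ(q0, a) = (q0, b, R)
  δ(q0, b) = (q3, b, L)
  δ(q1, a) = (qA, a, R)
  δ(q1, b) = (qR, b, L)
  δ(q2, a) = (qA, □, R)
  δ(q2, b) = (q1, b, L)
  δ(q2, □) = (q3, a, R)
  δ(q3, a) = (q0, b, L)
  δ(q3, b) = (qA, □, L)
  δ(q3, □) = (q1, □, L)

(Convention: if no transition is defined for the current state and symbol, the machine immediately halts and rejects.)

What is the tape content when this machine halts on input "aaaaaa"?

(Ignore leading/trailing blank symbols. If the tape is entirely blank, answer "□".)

Execution trace:
Initial: [q0]aaaaaa
Step 1: δ(q0, a) = (q0, b, R) → b[q0]aaaaa
Step 2: δ(q0, a) = (q0, b, R) → bb[q0]aaaa
Step 3: δ(q0, a) = (q0, b, R) → bbb[q0]aaa
Step 4: δ(q0, a) = (q0, b, R) → bbbb[q0]aa
Step 5: δ(q0, a) = (q0, b, R) → bbbbb[q0]a
Step 6: δ(q0, a) = (q0, b, R) → bbbbbb[q0]□

No transition is defined for δ(q0, □). By convention the machine halts and rejects.

Final tape (ignoring leading/trailing blanks): bbbbbb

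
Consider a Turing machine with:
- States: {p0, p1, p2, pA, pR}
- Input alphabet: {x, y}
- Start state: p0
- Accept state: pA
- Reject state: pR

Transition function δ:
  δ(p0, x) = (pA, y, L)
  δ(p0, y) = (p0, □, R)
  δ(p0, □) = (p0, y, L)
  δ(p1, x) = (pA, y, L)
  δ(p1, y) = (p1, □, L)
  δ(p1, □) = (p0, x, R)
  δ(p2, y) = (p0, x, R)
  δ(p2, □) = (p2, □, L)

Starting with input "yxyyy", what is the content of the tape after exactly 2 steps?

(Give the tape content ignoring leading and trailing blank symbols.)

Execution trace:
Initial: [p0]yxyyy
Step 1: δ(p0, y) = (p0, □, R) → □[p0]xyyy
Step 2: δ(p0, x) = (pA, y, L) → [pA]□yyyy

The machine reaches the accept state pA and halts.

After 2 steps, the tape (ignoring leading/trailing blanks) is: yyyy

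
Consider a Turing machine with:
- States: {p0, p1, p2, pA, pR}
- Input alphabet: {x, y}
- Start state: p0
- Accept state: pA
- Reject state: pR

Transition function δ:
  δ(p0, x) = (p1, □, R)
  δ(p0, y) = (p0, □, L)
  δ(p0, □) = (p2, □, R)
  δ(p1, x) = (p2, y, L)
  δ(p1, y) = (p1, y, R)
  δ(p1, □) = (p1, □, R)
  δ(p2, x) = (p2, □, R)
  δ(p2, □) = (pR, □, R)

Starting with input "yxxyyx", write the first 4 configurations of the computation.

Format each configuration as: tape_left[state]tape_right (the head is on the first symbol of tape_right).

Transitions applied:
Step 1: δ(p0, y) = (p0, □, L)
Step 2: δ(p0, □) = (p2, □, R)
Step 3: δ(p2, □) = (pR, □, R)

The first 4 configurations are:
[p0]yxxyyx ⊢ [p0]□□xxyyx ⊢ □[p2]□xxyyx ⊢ □□[pR]xxyyx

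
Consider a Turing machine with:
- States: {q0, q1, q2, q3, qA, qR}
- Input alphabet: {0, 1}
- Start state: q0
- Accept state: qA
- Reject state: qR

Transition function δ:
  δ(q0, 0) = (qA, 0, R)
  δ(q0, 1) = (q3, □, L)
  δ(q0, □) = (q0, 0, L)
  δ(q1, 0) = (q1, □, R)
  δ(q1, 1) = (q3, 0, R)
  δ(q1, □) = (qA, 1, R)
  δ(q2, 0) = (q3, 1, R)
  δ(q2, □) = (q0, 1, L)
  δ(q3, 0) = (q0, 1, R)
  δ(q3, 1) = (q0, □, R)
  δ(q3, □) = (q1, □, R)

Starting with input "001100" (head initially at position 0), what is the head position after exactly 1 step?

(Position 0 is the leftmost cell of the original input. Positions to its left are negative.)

Execution trace (head position shown):
Step 0: [q0]001100  (head at position 0)
Step 1: move right → 0[qA]01100  (head at position 1)

After 1 step, the head is at position 1.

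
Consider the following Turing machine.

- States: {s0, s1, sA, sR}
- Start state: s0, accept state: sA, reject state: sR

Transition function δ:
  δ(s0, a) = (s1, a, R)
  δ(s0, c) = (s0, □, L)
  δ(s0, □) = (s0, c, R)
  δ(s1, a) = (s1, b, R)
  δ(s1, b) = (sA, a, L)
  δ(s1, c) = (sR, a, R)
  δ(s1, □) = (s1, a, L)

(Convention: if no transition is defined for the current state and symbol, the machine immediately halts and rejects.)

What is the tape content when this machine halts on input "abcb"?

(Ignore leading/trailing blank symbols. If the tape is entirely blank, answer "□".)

Execution trace:
Initial: [s0]abcb
Step 1: δ(s0, a) = (s1, a, R) → a[s1]bcb
Step 2: δ(s1, b) = (sA, a, L) → [sA]aacb

The machine reaches the accept state sA and halts.

Final tape (ignoring leading/trailing blanks): aacb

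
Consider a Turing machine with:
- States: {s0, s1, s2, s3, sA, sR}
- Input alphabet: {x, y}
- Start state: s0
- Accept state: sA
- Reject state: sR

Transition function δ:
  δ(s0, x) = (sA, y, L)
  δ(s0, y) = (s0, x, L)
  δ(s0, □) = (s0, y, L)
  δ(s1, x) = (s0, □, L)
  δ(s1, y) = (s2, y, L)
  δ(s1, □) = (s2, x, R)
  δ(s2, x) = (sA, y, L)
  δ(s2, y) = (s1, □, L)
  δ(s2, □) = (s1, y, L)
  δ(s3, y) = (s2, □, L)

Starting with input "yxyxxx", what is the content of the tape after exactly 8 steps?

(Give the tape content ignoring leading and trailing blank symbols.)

Execution trace:
Initial: [s0]yxyxxx
Step 1: δ(s0, y) = (s0, x, L) → [s0]□xxyxxx
Step 2: δ(s0, □) = (s0, y, L) → [s0]□yxxyxxx
Step 3: δ(s0, □) = (s0, y, L) → [s0]□yyxxyxxx
Step 4: δ(s0, □) = (s0, y, L) → [s0]□yyyxxyxxx
Step 5: δ(s0, □) = (s0, y, L) → [s0]□yyyyxxyxxx
Step 6: δ(s0, □) = (s0, y, L) → [s0]□yyyyyxxyxxx
Step 7: δ(s0, □) = (s0, y, L) → [s0]□yyyyyyxxyxxx
Step 8: δ(s0, □) = (s0, y, L) → [s0]□yyyyyyyxxyxxx

After 8 steps, the tape (ignoring leading/trailing blanks) is: yyyyyyyxxyxxx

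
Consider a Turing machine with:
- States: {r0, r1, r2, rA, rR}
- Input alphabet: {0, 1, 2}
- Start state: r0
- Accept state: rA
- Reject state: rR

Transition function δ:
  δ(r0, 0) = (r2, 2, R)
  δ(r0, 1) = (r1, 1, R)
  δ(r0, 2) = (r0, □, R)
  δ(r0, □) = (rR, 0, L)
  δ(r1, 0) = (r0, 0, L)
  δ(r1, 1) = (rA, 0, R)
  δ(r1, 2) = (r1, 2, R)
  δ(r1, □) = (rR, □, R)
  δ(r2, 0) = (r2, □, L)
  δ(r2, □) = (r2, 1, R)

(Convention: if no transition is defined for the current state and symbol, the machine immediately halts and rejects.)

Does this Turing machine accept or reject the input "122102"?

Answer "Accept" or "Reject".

Execution trace:
Initial: [r0]122102
Step 1: δ(r0, 1) = (r1, 1, R) → 1[r1]22102
Step 2: δ(r1, 2) = (r1, 2, R) → 12[r1]2102
Step 3: δ(r1, 2) = (r1, 2, R) → 122[r1]102
Step 4: δ(r1, 1) = (rA, 0, R) → 1220[rA]02

The machine reaches the accept state rA and halts.

Answer: Accept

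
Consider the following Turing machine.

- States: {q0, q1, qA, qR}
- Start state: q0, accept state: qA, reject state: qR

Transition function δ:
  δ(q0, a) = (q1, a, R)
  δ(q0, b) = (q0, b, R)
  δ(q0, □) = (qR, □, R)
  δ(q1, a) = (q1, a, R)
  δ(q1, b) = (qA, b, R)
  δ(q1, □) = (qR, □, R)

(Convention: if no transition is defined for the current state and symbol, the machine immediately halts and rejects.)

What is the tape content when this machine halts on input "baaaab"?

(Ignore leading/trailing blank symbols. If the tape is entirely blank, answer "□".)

Execution trace:
Initial: [q0]baaaab
Step 1: δ(q0, b) = (q0, b, R) → b[q0]aaaab
Step 2: δ(q0, a) = (q1, a, R) → ba[q1]aaab
Step 3: δ(q1, a) = (q1, a, R) → baa[q1]aab
Step 4: δ(q1, a) = (q1, a, R) → baaa[q1]ab
Step 5: δ(q1, a) = (q1, a, R) → baaaa[q1]b
Step 6: δ(q1, b) = (qA, b, R) → baaaab[qA]□

The machine reaches the accept state qA and halts.

Final tape (ignoring leading/trailing blanks): baaaab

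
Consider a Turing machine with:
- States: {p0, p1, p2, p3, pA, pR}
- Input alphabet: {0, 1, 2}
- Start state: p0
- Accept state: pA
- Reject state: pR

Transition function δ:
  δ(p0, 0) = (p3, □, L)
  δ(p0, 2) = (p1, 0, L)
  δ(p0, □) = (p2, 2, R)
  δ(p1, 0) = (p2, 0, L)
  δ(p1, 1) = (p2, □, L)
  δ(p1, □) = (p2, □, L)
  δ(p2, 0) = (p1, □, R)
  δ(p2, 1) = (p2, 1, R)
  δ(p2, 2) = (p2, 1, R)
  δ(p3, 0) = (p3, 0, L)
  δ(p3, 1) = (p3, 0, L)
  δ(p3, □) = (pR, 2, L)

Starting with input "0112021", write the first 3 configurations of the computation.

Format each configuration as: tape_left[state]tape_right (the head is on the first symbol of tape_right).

Transitions applied:
Step 1: δ(p0, 0) = (p3, □, L)
Step 2: δ(p3, □) = (pR, 2, L)

The first 3 configurations are:
[p0]0112021 ⊢ [p3]□□112021 ⊢ [pR]□2□112021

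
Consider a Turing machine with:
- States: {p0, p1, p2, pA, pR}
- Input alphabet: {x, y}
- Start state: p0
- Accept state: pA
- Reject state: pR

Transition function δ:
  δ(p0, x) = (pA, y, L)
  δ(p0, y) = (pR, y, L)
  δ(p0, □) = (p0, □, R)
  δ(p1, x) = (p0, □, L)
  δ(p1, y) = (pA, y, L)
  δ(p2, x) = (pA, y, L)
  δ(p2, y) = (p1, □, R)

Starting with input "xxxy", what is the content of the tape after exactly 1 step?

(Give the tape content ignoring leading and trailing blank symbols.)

Execution trace:
Initial: [p0]xxxy
Step 1: δ(p0, x) = (pA, y, L) → [pA]□yxxy

The machine reaches the accept state pA and halts.

After 1 step, the tape (ignoring leading/trailing blanks) is: yxxy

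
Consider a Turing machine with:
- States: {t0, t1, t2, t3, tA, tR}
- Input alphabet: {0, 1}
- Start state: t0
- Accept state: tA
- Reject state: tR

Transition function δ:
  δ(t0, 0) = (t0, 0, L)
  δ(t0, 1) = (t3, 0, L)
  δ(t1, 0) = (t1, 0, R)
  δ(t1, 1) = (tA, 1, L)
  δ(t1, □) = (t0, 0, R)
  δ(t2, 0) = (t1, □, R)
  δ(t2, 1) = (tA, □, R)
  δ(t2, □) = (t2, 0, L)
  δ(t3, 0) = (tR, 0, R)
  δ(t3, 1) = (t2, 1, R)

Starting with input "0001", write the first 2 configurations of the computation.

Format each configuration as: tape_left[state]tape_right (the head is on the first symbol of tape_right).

Transitions applied:
Step 1: δ(t0, 0) = (t0, 0, L)

The first 2 configurations are:
[t0]0001 ⊢ [t0]□0001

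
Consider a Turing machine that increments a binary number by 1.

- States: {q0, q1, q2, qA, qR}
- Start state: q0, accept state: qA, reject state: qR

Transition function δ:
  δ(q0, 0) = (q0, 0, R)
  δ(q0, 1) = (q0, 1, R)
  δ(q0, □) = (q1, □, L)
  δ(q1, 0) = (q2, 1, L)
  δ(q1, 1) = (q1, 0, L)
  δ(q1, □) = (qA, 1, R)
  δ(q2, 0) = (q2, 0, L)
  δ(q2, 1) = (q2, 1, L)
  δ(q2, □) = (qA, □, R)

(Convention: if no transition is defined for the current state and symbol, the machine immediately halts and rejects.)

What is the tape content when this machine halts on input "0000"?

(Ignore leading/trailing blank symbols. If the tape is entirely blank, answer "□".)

Execution trace:
Initial: [q0]0000
Step 1: δ(q0, 0) = (q0, 0, R) → 0[q0]000
Step 2: δ(q0, 0) = (q0, 0, R) → 00[q0]00
Step 3: δ(q0, 0) = (q0, 0, R) → 000[q0]0
Step 4: δ(q0, 0) = (q0, 0, R) → 0000[q0]□
Step 5: δ(q0, □) = (q1, □, L) → 000[q1]0□
Step 6: δ(q1, 0) = (q2, 1, L) → 00[q2]01□
Step 7: δ(q2, 0) = (q2, 0, L) → 0[q2]001□
Step 8: δ(q2, 0) = (q2, 0, L) → [q2]0001□
Step 9: δ(q2, 0) = (q2, 0, L) → [q2]□0001□
Step 10: δ(q2, □) = (qA, □, R) → □[qA]0001□

The machine reaches the accept state qA and halts.

Final tape (ignoring leading/trailing blanks): 0001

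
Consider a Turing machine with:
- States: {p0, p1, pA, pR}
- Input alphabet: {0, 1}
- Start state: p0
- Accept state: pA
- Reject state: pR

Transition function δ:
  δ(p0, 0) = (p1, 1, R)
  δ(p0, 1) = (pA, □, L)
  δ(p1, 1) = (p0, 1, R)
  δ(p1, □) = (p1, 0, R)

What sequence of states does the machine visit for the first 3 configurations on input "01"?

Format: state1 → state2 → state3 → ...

Execution trace:
Initial: [p0]01
Step 1: δ(p0, 0) = (p1, 1, R) → 1[p1]1
Step 2: δ(p1, 1) = (p0, 1, R) → 11[p0]□

No transition is defined for δ(p0, □). By convention the machine halts and rejects.

State sequence: p0 → p1 → p0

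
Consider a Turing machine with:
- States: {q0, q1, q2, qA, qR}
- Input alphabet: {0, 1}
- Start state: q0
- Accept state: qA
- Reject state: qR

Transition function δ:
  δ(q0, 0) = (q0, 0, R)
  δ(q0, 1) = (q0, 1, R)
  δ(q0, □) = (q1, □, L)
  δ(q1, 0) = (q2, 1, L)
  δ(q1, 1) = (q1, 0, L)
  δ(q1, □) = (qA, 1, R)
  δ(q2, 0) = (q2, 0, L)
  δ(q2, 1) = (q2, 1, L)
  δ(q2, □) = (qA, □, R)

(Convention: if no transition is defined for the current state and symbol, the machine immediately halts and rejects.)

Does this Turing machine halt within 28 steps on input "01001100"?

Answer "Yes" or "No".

Execution trace:
Initial: [q0]01001100
Step 1: δ(q0, 0) = (q0, 0, R) → 0[q0]1001100
Step 2: δ(q0, 1) = (q0, 1, R) → 01[q0]001100
Step 3: δ(q0, 0) = (q0, 0, R) → 010[q0]01100
Step 4: δ(q0, 0) = (q0, 0, R) → 0100[q0]1100
Step 5: δ(q0, 1) = (q0, 1, R) → 01001[q0]100
Step 6: δ(q0, 1) = (q0, 1, R) → 010011[q0]00
Step 7: δ(q0, 0) = (q0, 0, R) → 0100110[q0]0
Step 8: δ(q0, 0) = (q0, 0, R) → 01001100[q0]□
Step 9: δ(q0, □) = (q1, □, L) → 0100110[q1]0□
Step 10: δ(q1, 0) = (q2, 1, L) → 010011[q2]01□
Step 11: δ(q2, 0) = (q2, 0, L) → 01001[q2]101□
Step 12: δ(q2, 1) = (q2, 1, L) → 0100[q2]1101□
Step 13: δ(q2, 1) = (q2, 1, L) → 010[q2]01101□
Step 14: δ(q2, 0) = (q2, 0, L) → 01[q2]001101□
Step 15: δ(q2, 0) = (q2, 0, L) → 0[q2]1001101□
Step 16: δ(q2, 1) = (q2, 1, L) → [q2]01001101□
Step 17: δ(q2, 0) = (q2, 0, L) → [q2]□01001101□
Step 18: δ(q2, □) = (qA, □, R) → □[qA]01001101□

The machine reaches the accept state qA and halts.
The machine halted after 18 steps (within the 28-step bound).

Answer: Yes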